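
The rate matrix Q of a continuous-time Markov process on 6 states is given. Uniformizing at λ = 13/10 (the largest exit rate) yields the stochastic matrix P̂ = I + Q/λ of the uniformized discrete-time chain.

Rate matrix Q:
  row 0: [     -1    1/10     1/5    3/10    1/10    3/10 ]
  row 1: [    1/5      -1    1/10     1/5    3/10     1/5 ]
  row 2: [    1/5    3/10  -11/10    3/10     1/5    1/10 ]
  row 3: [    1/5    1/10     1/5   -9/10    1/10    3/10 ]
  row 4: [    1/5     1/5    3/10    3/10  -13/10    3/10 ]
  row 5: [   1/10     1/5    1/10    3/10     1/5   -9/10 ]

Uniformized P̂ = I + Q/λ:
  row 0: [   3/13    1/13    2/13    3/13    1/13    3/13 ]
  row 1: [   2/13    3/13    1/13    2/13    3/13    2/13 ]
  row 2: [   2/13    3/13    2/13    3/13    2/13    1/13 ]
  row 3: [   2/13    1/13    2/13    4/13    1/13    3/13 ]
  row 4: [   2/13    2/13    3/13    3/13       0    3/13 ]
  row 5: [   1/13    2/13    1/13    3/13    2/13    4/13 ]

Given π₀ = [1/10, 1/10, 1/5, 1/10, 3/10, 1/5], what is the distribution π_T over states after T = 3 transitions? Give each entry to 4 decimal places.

t=0: π = [0.1000, 0.1000, 0.2000, 0.1000, 0.3000, 0.2000]
t=1: π = [0.1462, 0.1615, 0.1538, 0.2308, 0.1000, 0.2077]
t=2: π = [0.1491, 0.1491, 0.1331, 0.2361, 0.1219, 0.2107]
t=3: π = [0.1491, 0.1459, 0.1355, 0.2375, 0.1169, 0.2150]

π = [0.1491, 0.1459, 0.1355, 0.2375, 0.1169, 0.2150]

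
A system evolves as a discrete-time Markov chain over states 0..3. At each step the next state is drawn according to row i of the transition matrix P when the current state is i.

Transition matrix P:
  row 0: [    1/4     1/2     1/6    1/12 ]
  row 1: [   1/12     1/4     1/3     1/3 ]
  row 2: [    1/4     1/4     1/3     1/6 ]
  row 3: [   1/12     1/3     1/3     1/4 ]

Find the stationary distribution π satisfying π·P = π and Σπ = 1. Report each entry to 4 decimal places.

Balance equations π_j = Σ_i π_i·P[i][j]:
  π_0 = 1/4·π_0 + 1/12·π_1 + 1/4·π_2 + 1/12·π_3
  π_1 = 1/2·π_0 + 1/4·π_1 + 1/4·π_2 + 1/3·π_3
  π_2 = 1/6·π_0 + 1/3·π_1 + 1/3·π_2 + 1/3·π_3
  normalize: π_0 + π_1 + π_2 + π_3 = 1
Solving the linear system gives exactly π = [5/31, 249/806, 19/62, 90/403].

π = [0.1613, 0.3089, 0.3065, 0.2233]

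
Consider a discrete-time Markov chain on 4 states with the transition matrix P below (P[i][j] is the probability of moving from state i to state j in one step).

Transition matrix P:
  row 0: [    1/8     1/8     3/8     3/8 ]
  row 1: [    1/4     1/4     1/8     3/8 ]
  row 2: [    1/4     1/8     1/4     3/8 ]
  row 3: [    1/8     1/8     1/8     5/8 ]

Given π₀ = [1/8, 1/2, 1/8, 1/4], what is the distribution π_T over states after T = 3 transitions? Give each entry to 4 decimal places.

π = [0.1682, 0.1436, 0.1921, 0.4961]

t=0: π = [0.1250, 0.5000, 0.1250, 0.2500]
t=1: π = [0.2031, 0.1875, 0.1719, 0.4375]
t=2: π = [0.1699, 0.1484, 0.1973, 0.4844]
t=3: π = [0.1682, 0.1436, 0.1921, 0.4961]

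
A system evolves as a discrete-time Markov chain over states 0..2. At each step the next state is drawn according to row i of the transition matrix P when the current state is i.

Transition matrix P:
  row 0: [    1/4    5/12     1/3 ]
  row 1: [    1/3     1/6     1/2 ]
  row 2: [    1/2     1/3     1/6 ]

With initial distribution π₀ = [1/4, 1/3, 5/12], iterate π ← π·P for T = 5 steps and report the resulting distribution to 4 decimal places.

π = [0.3584, 0.3113, 0.3303]

t=0: π = [0.2500, 0.3333, 0.4167]
t=1: π = [0.3819, 0.2986, 0.3194]
t=2: π = [0.3547, 0.3154, 0.3299]
t=3: π = [0.3587, 0.3103, 0.3309]
t=4: π = [0.3586, 0.3115, 0.3299]
t=5: π = [0.3584, 0.3113, 0.3303]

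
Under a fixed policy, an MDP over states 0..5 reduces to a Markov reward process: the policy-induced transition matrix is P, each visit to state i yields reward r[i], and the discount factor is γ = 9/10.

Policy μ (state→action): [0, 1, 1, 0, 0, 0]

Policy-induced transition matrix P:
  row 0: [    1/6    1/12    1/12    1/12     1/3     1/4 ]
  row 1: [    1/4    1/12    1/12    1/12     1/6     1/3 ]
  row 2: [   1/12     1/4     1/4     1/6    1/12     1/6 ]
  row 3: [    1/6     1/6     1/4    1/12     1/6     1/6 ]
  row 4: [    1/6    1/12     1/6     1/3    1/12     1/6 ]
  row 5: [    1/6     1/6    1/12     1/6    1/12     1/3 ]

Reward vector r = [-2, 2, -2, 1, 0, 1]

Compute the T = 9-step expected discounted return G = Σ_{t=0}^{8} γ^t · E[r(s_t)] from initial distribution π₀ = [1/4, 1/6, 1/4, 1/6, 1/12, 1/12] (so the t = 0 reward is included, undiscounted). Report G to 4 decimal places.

G = -0.1680

t=0: π = [0.2500, 0.1667, 0.2500, 0.1667, 0.0833, 0.0833], E[r] = -0.4167, γ^t·E[r] = -0.416667, running G = -0.416667
t=1: π = [0.1597, 0.1458, 0.1597, 0.1319, 0.1736, 0.2292], E[r] = 0.0139, γ^t·E[r] = 0.012500, running G = -0.404167
t=2: π = [0.1655, 0.1400, 0.1464, 0.1591, 0.1464, 0.2425], E[r] = 0.0579, γ^t·E[r] = 0.046875, running G = -0.357292
t=3: π = [0.1661, 0.1412, 0.1465, 0.1523, 0.1496, 0.2442], E[r] = 0.0538, γ^t·E[r] = 0.039199, running G = -0.318092
t=4: π = [0.1662, 0.1408, 0.1456, 0.1533, 0.1493, 0.2447], E[r] = 0.0560, γ^t·E[r] = 0.036716, running G = -0.281376
t=5: π = [0.1663, 0.1408, 0.1456, 0.1532, 0.1494, 0.2448], E[r] = 0.0558, γ^t·E[r] = 0.032945, running G = -0.248431
t=6: π = [0.1663, 0.1408, 0.1456, 0.1532, 0.1494, 0.2448], E[r] = 0.0558, γ^t·E[r] = 0.029669, running G = -0.218762
t=7: π = [0.1663, 0.1408, 0.1456, 0.1532, 0.1494, 0.2448], E[r] = 0.0558, γ^t·E[r] = 0.026700, running G = -0.192062
t=8: π = [0.1663, 0.1408, 0.1456, 0.1532, 0.1494, 0.2448], E[r] = 0.0558, γ^t·E[r] = 0.024030, running G = -0.168032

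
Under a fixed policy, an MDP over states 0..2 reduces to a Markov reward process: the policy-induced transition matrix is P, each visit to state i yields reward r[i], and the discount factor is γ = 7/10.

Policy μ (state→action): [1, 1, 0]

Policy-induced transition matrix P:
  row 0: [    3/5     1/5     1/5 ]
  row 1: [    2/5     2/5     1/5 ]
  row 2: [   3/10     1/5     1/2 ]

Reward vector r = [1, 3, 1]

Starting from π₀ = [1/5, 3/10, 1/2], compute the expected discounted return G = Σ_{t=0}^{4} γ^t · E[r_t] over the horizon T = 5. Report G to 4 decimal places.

G = 4.2759

t=0: π = [0.2000, 0.3000, 0.5000], E[r] = 1.6000, γ^t·E[r] = 1.600000, running G = 1.600000
t=1: π = [0.3900, 0.2600, 0.3500], E[r] = 1.5200, γ^t·E[r] = 1.064000, running G = 2.664000
t=2: π = [0.4430, 0.2520, 0.3050], E[r] = 1.5040, γ^t·E[r] = 0.736960, running G = 3.400960
t=3: π = [0.4581, 0.2504, 0.2915], E[r] = 1.5008, γ^t·E[r] = 0.514774, running G = 3.915734
t=4: π = [0.4625, 0.2501, 0.2875], E[r] = 1.5002, γ^t·E[r] = 0.360188, running G = 4.275923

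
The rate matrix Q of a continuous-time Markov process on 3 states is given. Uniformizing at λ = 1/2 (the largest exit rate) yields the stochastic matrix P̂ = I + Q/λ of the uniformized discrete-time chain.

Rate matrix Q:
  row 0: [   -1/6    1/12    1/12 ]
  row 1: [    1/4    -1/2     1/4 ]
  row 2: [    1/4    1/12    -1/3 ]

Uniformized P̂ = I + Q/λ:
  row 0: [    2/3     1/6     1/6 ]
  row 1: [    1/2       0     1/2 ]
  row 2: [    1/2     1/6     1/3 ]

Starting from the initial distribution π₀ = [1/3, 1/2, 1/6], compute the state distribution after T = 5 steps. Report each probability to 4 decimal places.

π = [0.6000, 0.1428, 0.2572]

t=0: π = [0.3333, 0.5000, 0.1667]
t=1: π = [0.5556, 0.0833, 0.3611]
t=2: π = [0.5926, 0.1528, 0.2546]
t=3: π = [0.5988, 0.1412, 0.2600]
t=4: π = [0.5998, 0.1431, 0.2571]
t=5: π = [0.6000, 0.1428, 0.2572]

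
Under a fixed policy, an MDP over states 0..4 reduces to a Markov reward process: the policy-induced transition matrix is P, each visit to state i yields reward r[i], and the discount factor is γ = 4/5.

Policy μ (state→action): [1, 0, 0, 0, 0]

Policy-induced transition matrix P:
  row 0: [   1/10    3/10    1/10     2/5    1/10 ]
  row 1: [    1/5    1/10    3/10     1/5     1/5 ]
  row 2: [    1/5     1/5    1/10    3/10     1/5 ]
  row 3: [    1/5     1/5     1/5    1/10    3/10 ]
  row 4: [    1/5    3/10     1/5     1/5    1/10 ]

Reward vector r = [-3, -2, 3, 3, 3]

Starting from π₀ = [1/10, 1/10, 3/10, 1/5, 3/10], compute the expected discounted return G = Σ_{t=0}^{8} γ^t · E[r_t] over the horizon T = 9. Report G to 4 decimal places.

G = 4.5807

t=0: π = [0.1000, 0.1000, 0.3000, 0.2000, 0.3000], E[r] = 1.9000, γ^t·E[r] = 1.900000, running G = 1.900000
t=1: π = [0.1900, 0.2300, 0.1700, 0.2300, 0.1800], E[r] = 0.7100, γ^t·E[r] = 0.568000, running G = 2.468000
t=2: π = [0.1810, 0.2140, 0.1870, 0.2320, 0.1860], E[r] = 0.8440, γ^t·E[r] = 0.540160, running G = 3.008160
t=3: π = [0.1819, 0.2153, 0.1846, 0.2317, 0.1865], E[r] = 0.8321, γ^t·E[r] = 0.426035, running G = 3.434195
t=4: π = [0.1818, 0.2153, 0.1849, 0.2317, 0.1863], E[r] = 0.8326, γ^t·E[r] = 0.341029, running G = 3.775224
t=5: π = [0.1818, 0.2153, 0.1849, 0.2317, 0.1864], E[r] = 0.8327, γ^t·E[r] = 0.272850, running G = 4.048074
t=6: π = [0.1818, 0.2153, 0.1849, 0.2317, 0.1864], E[r] = 0.8326, γ^t·E[r] = 0.218273, running G = 4.266347
t=7: π = [0.1818, 0.2153, 0.1849, 0.2317, 0.1864], E[r] = 0.8327, γ^t·E[r] = 0.174620, running G = 4.440967
t=8: π = [0.1818, 0.2153, 0.1849, 0.2317, 0.1864], E[r] = 0.8327, γ^t·E[r] = 0.139696, running G = 4.580662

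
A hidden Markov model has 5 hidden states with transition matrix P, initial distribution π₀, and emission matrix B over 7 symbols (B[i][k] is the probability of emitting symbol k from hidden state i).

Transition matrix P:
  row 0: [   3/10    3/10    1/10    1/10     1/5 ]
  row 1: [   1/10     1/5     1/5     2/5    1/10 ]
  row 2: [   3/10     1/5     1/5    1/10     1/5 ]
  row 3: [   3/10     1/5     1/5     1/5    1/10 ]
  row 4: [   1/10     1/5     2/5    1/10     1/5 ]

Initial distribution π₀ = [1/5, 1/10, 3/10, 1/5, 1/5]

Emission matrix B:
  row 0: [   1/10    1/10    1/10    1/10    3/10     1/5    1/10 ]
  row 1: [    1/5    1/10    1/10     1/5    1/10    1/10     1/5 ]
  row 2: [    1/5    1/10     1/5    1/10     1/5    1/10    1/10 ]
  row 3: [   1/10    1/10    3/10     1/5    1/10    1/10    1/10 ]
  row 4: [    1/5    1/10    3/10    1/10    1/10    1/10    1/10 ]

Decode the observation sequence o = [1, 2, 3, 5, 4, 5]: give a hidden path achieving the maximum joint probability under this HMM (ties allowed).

t=0: δ = [2.000e-02, 1.000e-02, 3.000e-02, 2.000e-02, 2.000e-02]  (obs o_0=1)
t=1: δ = [9.000e-04, 6.000e-04, 1.600e-03, 1.200e-03, 1.800e-03]  ψ = [2, 0, 4, 1, 2]  (obs o_1=2)
t=2: δ = [4.800e-05, 7.200e-05, 7.200e-05, 4.800e-05, 3.600e-05]  ψ = [2, 4, 4, 1, 4]  (obs o_2=3)
t=3: δ = [4.320e-06, 1.440e-06, 1.440e-06, 2.880e-06, 1.440e-06]  ψ = [2, 0, 1, 1, 2]  (obs o_3=5)
t=4: δ = [3.888e-07, 1.296e-07, 1.152e-07, 5.760e-08, 8.640e-08]  ψ = [0, 0, 3, 1, 0]  (obs o_4=4)
t=5: δ = [2.333e-08, 1.166e-08, 3.888e-09, 5.184e-09, 7.776e-09]  ψ = [0, 0, 0, 1, 0]  (obs o_5=5)
backtrack: best end state = 0; path = [2, 4, 2, 0, 0, 0]

path = [2, 4, 2, 0, 0, 0]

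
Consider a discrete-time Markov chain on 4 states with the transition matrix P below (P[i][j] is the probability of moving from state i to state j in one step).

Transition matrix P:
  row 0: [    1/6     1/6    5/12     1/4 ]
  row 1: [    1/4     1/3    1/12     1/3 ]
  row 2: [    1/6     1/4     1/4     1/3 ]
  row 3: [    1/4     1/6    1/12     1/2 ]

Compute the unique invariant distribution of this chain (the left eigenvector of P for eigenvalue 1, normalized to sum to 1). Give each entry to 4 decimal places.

π = [0.2164, 0.2187, 0.1866, 0.3784]

Balance equations π_j = Σ_i π_i·P[i][j]:
  π_0 = 1/6·π_0 + 1/4·π_1 + 1/6·π_2 + 1/4·π_3
  π_1 = 1/6·π_0 + 1/3·π_1 + 1/4·π_2 + 1/6·π_3
  π_2 = 5/12·π_0 + 1/12·π_1 + 1/4·π_2 + 1/12·π_3
  normalize: π_0 + π_1 + π_2 + π_3 = 1
Solving the linear system gives exactly π = [29/134, 293/1340, 25/134, 507/1340].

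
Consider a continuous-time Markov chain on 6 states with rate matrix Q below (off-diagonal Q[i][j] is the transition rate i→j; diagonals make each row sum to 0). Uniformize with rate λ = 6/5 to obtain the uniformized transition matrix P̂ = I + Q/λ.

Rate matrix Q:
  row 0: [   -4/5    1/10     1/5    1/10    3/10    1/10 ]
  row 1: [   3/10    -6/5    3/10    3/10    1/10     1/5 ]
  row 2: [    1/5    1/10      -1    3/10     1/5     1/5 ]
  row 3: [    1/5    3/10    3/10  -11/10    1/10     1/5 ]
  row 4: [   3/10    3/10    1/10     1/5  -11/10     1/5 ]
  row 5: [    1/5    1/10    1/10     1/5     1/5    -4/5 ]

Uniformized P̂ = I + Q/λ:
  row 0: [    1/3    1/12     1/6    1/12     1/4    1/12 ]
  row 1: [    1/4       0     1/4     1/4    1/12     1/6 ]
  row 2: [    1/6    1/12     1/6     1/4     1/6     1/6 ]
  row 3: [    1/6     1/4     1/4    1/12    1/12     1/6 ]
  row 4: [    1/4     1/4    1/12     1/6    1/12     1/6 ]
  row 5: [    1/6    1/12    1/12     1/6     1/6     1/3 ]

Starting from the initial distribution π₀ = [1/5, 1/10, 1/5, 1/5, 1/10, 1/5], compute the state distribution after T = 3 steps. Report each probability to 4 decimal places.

t=0: π = [0.2000, 0.1000, 0.2000, 0.2000, 0.1000, 0.2000]
t=1: π = [0.2167, 0.1250, 0.1667, 0.1583, 0.1500, 0.1833]
t=2: π = [0.2257, 0.1243, 0.1625, 0.1597, 0.1486, 0.1792]
t=3: π = [0.2270, 0.1244, 0.1630, 0.1584, 0.1494, 0.1777]

π = [0.2270, 0.1244, 0.1630, 0.1584, 0.1494, 0.1777]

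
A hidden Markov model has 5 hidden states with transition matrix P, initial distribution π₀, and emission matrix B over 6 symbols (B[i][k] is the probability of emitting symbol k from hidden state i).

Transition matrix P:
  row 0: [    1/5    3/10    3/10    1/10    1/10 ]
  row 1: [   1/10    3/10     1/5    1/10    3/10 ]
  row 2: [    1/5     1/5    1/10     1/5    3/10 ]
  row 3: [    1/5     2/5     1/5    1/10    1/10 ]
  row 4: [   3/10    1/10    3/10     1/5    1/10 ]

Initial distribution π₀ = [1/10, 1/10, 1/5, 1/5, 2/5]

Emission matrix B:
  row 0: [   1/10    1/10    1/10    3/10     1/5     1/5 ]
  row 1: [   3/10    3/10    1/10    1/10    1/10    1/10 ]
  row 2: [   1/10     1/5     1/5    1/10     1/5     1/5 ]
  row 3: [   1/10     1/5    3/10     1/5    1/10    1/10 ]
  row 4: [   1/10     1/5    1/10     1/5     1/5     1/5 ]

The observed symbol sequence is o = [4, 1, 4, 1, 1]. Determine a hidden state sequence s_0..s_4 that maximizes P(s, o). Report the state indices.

path = [4, 2, 0, 1, 1]

t=0: δ = [2.000e-02, 1.000e-02, 4.000e-02, 2.000e-02, 8.000e-02]  (obs o_0=4)
t=1: δ = [2.400e-03, 2.400e-03, 4.800e-03, 3.200e-03, 2.400e-03]  ψ = [4, 2, 4, 4, 2]  (obs o_1=1)
t=2: δ = [1.920e-04, 1.280e-04, 1.440e-04, 9.600e-05, 2.880e-04]  ψ = [2, 3, 0, 2, 2]  (obs o_2=4)
t=3: δ = [8.640e-06, 1.728e-05, 1.728e-05, 1.152e-05, 8.640e-06]  ψ = [4, 0, 4, 4, 2]  (obs o_3=1)
t=4: δ = [3.456e-07, 1.555e-06, 6.912e-07, 6.912e-07, 1.037e-06]  ψ = [2, 1, 1, 2, 1]  (obs o_4=1)
backtrack: best end state = 1; path = [4, 2, 0, 1, 1]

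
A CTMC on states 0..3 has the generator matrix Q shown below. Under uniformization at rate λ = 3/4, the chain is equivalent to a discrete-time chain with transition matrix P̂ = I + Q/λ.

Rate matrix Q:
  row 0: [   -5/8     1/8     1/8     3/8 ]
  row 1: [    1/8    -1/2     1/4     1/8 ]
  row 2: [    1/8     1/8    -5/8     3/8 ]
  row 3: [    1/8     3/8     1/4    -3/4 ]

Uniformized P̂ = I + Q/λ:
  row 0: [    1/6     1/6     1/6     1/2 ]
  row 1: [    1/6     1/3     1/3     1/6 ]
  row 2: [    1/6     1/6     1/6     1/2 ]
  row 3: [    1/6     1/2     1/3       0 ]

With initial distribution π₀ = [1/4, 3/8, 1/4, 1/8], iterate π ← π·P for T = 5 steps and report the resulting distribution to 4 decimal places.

t=0: π = [0.2500, 0.3750, 0.2500, 0.1250]
t=1: π = [0.1667, 0.2708, 0.2500, 0.3125]
t=2: π = [0.1667, 0.3160, 0.2639, 0.2535]
t=3: π = [0.1667, 0.3038, 0.2616, 0.2679]
t=4: π = [0.1667, 0.3066, 0.2620, 0.2648]
t=5: π = [0.1667, 0.3060, 0.2619, 0.2654]

π = [0.1667, 0.3060, 0.2619, 0.2654]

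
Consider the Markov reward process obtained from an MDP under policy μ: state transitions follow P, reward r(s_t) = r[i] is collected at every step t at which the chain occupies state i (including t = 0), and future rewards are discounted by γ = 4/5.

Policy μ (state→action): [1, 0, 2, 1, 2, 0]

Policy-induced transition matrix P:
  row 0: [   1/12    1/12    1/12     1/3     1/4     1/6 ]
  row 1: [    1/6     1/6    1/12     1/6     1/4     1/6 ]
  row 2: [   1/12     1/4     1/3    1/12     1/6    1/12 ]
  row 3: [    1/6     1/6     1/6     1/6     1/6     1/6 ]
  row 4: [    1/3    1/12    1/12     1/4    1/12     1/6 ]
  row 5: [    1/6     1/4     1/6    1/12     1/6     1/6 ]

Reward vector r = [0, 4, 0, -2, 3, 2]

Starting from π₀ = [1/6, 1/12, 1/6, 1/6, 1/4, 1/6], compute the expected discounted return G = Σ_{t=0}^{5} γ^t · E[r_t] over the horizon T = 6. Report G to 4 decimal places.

t=0: π = [0.1667, 0.0833, 0.1667, 0.1667, 0.2500, 0.1667], E[r] = 1.0833, γ^t·E[r] = 1.083333, running G = 1.083333
t=1: π = [0.1806, 0.1597, 0.1528, 0.1875, 0.1667, 0.1528], E[r] = 1.0694, γ^t·E[r] = 0.855556, running G = 1.938889
t=2: π = [0.1667, 0.1632, 0.1499, 0.1852, 0.1811, 0.1539], E[r] = 1.1337, γ^t·E[r] = 0.725556, running G = 2.664444
t=3: π = [0.1705, 0.1630, 0.1491, 0.1842, 0.1791, 0.1542], E[r] = 1.1291, γ^t·E[r] = 0.578099, running G = 3.242543
t=4: π = [0.1699, 0.1628, 0.1488, 0.1847, 0.1795, 0.1542], E[r] = 1.1289, γ^t·E[r] = 0.462384, running G = 3.704927
t=5: π = [0.1700, 0.1628, 0.1488, 0.1847, 0.1794, 0.1543], E[r] = 1.1287, γ^t·E[r] = 0.369838, running G = 4.074765

G = 4.0748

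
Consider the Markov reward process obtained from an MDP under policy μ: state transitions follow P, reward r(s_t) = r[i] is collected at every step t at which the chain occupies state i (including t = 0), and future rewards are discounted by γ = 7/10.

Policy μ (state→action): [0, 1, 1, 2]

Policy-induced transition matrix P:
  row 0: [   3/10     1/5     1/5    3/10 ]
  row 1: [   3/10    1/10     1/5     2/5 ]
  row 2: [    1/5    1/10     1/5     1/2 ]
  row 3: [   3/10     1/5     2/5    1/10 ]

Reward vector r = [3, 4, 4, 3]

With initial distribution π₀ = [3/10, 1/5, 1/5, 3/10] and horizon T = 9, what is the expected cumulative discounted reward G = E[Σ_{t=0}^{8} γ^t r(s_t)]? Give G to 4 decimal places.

t=0: π = [0.3000, 0.2000, 0.2000, 0.3000], E[r] = 3.4000, γ^t·E[r] = 3.400000, running G = 3.400000
t=1: π = [0.2800, 0.1600, 0.2600, 0.3000], E[r] = 3.4200, γ^t·E[r] = 2.394000, running G = 5.794000
t=2: π = [0.2740, 0.1580, 0.2600, 0.3080], E[r] = 3.4180, γ^t·E[r] = 1.674820, running G = 7.468820
t=3: π = [0.2740, 0.1582, 0.2616, 0.3062], E[r] = 3.4198, γ^t·E[r] = 1.172991, running G = 8.641811
t=4: π = [0.2738, 0.1580, 0.2612, 0.3069], E[r] = 3.4193, γ^t·E[r] = 0.820964, running G = 9.462776
t=5: π = [0.2739, 0.1581, 0.2614, 0.3067], E[r] = 3.4195, γ^t·E[r] = 0.574708, running G = 10.037483
t=6: π = [0.2739, 0.1581, 0.2613, 0.3067], E[r] = 3.4194, γ^t·E[r] = 0.402288, running G = 10.439771
t=7: π = [0.2739, 0.1581, 0.2613, 0.3067], E[r] = 3.4194, γ^t·E[r] = 0.281603, running G = 10.721374
t=8: π = [0.2739, 0.1581, 0.2613, 0.3067], E[r] = 3.4194, γ^t·E[r] = 0.197122, running G = 10.918496

G = 10.9185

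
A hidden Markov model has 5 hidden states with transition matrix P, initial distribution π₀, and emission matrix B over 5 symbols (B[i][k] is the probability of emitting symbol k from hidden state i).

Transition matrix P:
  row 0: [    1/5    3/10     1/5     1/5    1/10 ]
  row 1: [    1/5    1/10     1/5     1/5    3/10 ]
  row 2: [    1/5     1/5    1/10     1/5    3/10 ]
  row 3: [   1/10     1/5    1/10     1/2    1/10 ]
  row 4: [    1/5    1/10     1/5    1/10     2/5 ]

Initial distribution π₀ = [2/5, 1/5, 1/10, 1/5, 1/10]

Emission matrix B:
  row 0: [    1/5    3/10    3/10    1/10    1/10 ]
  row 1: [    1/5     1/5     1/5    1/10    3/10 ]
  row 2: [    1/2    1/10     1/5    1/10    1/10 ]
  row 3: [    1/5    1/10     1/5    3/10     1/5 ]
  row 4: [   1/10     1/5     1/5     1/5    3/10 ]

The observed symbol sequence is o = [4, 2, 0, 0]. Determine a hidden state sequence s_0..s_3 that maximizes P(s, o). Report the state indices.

t=0: δ = [4.000e-02, 6.000e-02, 1.000e-02, 4.000e-02, 3.000e-02]  (obs o_0=4)
t=1: δ = [3.600e-03, 2.400e-03, 2.400e-03, 4.000e-03, 3.600e-03]  ψ = [1, 0, 1, 3, 1]  (obs o_1=2)
t=2: δ = [1.440e-04, 2.160e-04, 3.600e-04, 4.000e-04, 1.440e-04]  ψ = [0, 0, 0, 3, 4]  (obs o_2=0)
t=3: δ = [1.440e-05, 1.600e-05, 2.160e-05, 4.000e-05, 1.080e-05]  ψ = [2, 3, 1, 3, 2]  (obs o_3=0)
backtrack: best end state = 3; path = [3, 3, 3, 3]

path = [3, 3, 3, 3]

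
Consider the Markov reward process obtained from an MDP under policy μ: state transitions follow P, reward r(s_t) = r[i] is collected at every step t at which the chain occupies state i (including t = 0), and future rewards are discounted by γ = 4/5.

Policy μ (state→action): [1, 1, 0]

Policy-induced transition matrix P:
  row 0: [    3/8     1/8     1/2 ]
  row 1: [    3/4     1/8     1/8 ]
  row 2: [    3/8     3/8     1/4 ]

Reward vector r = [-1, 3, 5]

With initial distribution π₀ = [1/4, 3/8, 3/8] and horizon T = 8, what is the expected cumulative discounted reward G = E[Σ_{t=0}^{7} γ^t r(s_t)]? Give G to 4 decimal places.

t=0: π = [0.2500, 0.3750, 0.3750], E[r] = 2.7500, γ^t·E[r] = 2.750000, running G = 2.750000
t=1: π = [0.5156, 0.2188, 0.2656], E[r] = 1.4688, γ^t·E[r] = 1.175000, running G = 3.925000
t=2: π = [0.4570, 0.1914, 0.3516], E[r] = 1.8750, γ^t·E[r] = 1.200000, running G = 5.125000
t=3: π = [0.4468, 0.2129, 0.3403], E[r] = 1.8936, γ^t·E[r] = 0.969500, running G = 6.094500
t=4: π = [0.4548, 0.2101, 0.3351], E[r] = 1.8508, γ^t·E[r] = 0.758100, running G = 6.852600
t=5: π = [0.4538, 0.2088, 0.3374], E[r] = 1.8598, γ^t·E[r] = 0.609410, running G = 7.462010
t=6: π = [0.4533, 0.2094, 0.3373], E[r] = 1.8615, γ^t·E[r] = 0.487992, running G = 7.950002
t=7: π = [0.4535, 0.2093, 0.3372], E[r] = 1.8603, γ^t·E[r] = 0.390125, running G = 8.340127

G = 8.3401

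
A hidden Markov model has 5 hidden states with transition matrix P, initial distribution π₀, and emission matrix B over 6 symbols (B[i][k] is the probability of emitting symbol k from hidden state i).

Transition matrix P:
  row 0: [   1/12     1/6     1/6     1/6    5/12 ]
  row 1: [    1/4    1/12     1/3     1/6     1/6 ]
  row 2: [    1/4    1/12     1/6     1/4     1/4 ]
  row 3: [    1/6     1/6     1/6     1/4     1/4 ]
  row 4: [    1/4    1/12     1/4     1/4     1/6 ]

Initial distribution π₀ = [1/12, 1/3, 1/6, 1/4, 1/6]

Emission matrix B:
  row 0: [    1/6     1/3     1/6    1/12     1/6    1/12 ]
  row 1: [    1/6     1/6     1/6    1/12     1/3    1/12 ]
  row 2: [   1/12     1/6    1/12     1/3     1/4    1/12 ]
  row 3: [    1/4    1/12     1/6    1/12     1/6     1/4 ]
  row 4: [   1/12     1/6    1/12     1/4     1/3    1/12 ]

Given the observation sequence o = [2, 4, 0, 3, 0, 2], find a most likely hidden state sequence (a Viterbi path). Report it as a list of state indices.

path = [1, 2, 0, 4, 3, 3]

t=0: δ = [1.389e-02, 5.556e-02, 1.389e-02, 4.167e-02, 1.389e-02]  (obs o_0=2)
t=1: δ = [2.315e-03, 2.315e-03, 4.630e-03, 1.736e-03, 3.472e-03]  ψ = [1, 3, 1, 3, 3]  (obs o_1=4)
t=2: δ = [1.929e-04, 6.430e-05, 7.234e-05, 2.894e-04, 9.645e-05]  ψ = [2, 0, 4, 2, 2]  (obs o_2=0)
t=3: δ = [4.019e-06, 4.019e-06, 1.608e-05, 6.028e-06, 2.009e-05]  ψ = [3, 3, 3, 3, 0]  (obs o_3=3)
t=4: δ = [8.372e-07, 2.791e-07, 4.186e-07, 1.256e-06, 3.349e-07]  ψ = [4, 4, 4, 4, 2]  (obs o_4=0)
t=5: δ = [3.489e-08, 3.489e-08, 1.744e-08, 5.233e-08, 2.907e-08]  ψ = [3, 3, 3, 3, 0]  (obs o_5=2)
backtrack: best end state = 3; path = [1, 2, 0, 4, 3, 3]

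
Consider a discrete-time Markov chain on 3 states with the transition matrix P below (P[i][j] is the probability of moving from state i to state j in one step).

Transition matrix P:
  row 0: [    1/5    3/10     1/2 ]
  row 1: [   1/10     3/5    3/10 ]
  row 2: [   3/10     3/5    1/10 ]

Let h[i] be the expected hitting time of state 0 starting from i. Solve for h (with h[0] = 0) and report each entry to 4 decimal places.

First-step conditioning: h[0] = 0; for i ≠ 0, h[i] = 1 + Σ_k P[i][k]·h[k].
  h[1] = 1 + 3/5·h[1] + 3/10·h[2]
  h[2] = 1 + 3/5·h[1] + 1/10·h[2]
Solving the 2×2 linear system over states ≠ 0 gives exactly h = [0, 20/3, 50/9] (h[0] = 0 is the target).

h = [0.0000, 6.6667, 5.5556]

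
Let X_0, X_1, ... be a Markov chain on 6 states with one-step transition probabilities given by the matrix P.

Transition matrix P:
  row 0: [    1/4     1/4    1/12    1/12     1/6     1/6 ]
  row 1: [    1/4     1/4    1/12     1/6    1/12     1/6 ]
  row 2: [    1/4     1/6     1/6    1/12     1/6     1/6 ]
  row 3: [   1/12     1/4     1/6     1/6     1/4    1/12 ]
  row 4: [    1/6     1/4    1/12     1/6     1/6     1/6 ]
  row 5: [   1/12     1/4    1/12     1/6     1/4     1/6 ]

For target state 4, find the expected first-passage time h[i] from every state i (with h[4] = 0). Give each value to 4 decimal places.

h = [5.8776, 6.3265, 5.8367, 5.3878, 0.0000, 5.3469]

First-step conditioning: h[4] = 0; for i ≠ 4, h[i] = 1 + Σ_k P[i][k]·h[k].
  h[0] = 1 + 1/4·h[0] + 1/4·h[1] + 1/12·h[2] + 1/12·h[3] + 1/6·h[5]
  h[1] = 1 + 1/4·h[0] + 1/4·h[1] + 1/12·h[2] + 1/6·h[3] + 1/6·h[5]
  h[2] = 1 + 1/4·h[0] + 1/6·h[1] + 1/6·h[2] + 1/12·h[3] + 1/6·h[5]
  h[3] = 1 + 1/12·h[0] + 1/4·h[1] + 1/6·h[2] + 1/6·h[3] + 1/12·h[5]
  h[5] = 1 + 1/12·h[0] + 1/4·h[1] + 1/12·h[2] + 1/6·h[3] + 1/6·h[5]
Solving the 5×5 linear system over states ≠ 4 gives exactly h = [288/49, 310/49, 286/49, 264/49, 0, 262/49] (h[4] = 0 is the target).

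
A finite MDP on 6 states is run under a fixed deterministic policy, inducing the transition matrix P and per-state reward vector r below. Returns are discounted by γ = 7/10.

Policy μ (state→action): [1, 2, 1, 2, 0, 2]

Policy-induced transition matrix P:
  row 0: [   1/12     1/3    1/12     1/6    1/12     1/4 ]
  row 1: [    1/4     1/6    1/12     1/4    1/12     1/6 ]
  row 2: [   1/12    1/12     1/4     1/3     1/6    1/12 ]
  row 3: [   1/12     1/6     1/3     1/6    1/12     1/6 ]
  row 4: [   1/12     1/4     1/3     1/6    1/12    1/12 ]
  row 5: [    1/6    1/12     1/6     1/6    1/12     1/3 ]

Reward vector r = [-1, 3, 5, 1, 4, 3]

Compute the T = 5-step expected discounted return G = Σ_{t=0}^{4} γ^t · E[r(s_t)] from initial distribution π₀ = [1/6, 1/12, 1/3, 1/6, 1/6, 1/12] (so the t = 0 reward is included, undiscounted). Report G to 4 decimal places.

t=0: π = [0.1667, 0.0833, 0.3333, 0.1667, 0.1667, 0.0833], E[r] = 2.8333, γ^t·E[r] = 2.833333, running G = 2.833333
t=1: π = [0.1042, 0.1736, 0.2292, 0.2292, 0.1111, 0.1528], E[r] = 2.6944, γ^t·E[r] = 1.886111, running G = 4.719444
t=2: π = [0.1250, 0.1615, 0.2193, 0.2193, 0.1024, 0.1725], E[r] = 2.6024, γ^t·E[r] = 1.275191, running G = 5.994635
t=3: π = [0.1246, 0.1634, 0.2147, 0.2167, 0.1016, 0.1790], E[r] = 2.5992, γ^t·E[r] = 0.891525, running G = 6.886161
t=4: π = [0.1255, 0.1631, 0.2136, 0.2161, 0.1012, 0.1805], E[r] = 2.5944, γ^t·E[r] = 0.622910, running G = 7.509071

G = 7.5091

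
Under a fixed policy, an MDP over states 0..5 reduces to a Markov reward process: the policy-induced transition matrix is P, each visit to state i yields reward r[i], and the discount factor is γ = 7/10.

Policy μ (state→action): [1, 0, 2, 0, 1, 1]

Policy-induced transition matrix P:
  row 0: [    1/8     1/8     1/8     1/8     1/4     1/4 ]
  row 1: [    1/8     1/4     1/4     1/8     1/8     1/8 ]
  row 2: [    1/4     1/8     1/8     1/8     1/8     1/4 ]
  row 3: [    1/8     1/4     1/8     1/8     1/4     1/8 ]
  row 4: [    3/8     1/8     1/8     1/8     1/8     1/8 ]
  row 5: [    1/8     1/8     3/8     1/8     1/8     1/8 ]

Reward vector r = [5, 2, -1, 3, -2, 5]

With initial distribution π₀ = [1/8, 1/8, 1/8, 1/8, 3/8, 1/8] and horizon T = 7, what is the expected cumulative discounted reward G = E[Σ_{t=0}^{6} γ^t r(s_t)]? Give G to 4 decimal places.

t=0: π = [0.1250, 0.1250, 0.1250, 0.1250, 0.3750, 0.1250], E[r] = 1.0000, γ^t·E[r] = 1.000000, running G = 1.000000
t=1: π = [0.2344, 0.1563, 0.1719, 0.1250, 0.1563, 0.1563], E[r] = 2.1563, γ^t·E[r] = 1.509375, running G = 2.509375
t=2: π = [0.1855, 0.1602, 0.1836, 0.1250, 0.1699, 0.1758], E[r] = 1.9785, γ^t·E[r] = 0.969473, running G = 3.478848
t=3: π = [0.1904, 0.1606, 0.1890, 0.1250, 0.1638, 0.1711], E[r] = 1.9875, γ^t·E[r] = 0.681729, running G = 4.160577
t=4: π = [0.1896, 0.1607, 0.1879, 0.1250, 0.1644, 0.1724], E[r] = 1.9897, γ^t·E[r] = 0.477723, running G = 4.638300
t=5: π = [0.1896, 0.1607, 0.1882, 0.1250, 0.1643, 0.1722], E[r] = 1.9884, γ^t·E[r] = 0.334197, running G = 4.972498
t=6: π = [0.1896, 0.1607, 0.1881, 0.1250, 0.1643, 0.1722], E[r] = 1.9888, γ^t·E[r] = 0.233979, running G = 5.206476

G = 5.2065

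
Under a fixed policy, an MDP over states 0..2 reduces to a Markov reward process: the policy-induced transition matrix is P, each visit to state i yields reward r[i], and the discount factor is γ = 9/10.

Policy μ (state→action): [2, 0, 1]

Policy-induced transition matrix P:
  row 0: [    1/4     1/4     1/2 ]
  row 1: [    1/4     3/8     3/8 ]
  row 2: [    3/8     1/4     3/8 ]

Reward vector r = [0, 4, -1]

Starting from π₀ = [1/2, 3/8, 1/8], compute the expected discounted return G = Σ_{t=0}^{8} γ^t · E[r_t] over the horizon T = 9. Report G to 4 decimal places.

t=0: π = [0.5000, 0.3750, 0.1250], E[r] = 1.3750, γ^t·E[r] = 1.375000, running G = 1.375000
t=1: π = [0.2656, 0.2969, 0.4375], E[r] = 0.7500, γ^t·E[r] = 0.675000, running G = 2.050000
t=2: π = [0.3047, 0.2871, 0.4082], E[r] = 0.7402, γ^t·E[r] = 0.599590, running G = 2.649590
t=3: π = [0.3010, 0.2859, 0.4131], E[r] = 0.7305, γ^t·E[r] = 0.532512, running G = 3.182102
t=4: π = [0.3016, 0.2857, 0.4126], E[r] = 0.7303, γ^t·E[r] = 0.479160, running G = 3.661262
t=5: π = [0.3016, 0.2857, 0.4127], E[r] = 0.7302, γ^t·E[r] = 0.431154, running G = 4.092416
t=6: π = [0.3016, 0.2857, 0.4127], E[r] = 0.7302, γ^t·E[r] = 0.388038, running G = 4.480454
t=7: π = [0.3016, 0.2857, 0.4127], E[r] = 0.7302, γ^t·E[r] = 0.349233, running G = 4.829687
t=8: π = [0.3016, 0.2857, 0.4127], E[r] = 0.7302, γ^t·E[r] = 0.314309, running G = 5.143996

G = 5.1440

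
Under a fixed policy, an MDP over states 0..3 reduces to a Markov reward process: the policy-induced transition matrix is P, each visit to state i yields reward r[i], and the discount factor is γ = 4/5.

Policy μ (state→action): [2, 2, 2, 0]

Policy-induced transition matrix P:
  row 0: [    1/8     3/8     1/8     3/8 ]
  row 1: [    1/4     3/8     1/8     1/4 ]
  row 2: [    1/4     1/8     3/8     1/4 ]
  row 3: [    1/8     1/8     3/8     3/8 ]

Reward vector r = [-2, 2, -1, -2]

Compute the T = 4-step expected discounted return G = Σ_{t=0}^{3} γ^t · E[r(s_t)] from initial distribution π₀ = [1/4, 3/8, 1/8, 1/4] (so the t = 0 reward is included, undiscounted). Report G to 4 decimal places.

G = -1.8060

t=0: π = [0.2500, 0.3750, 0.1250, 0.2500], E[r] = -0.3750, γ^t·E[r] = -0.375000, running G = -0.375000
t=1: π = [0.1875, 0.2813, 0.2188, 0.3125], E[r] = -0.6563, γ^t·E[r] = -0.525000, running G = -0.900000
t=2: π = [0.1875, 0.2422, 0.2578, 0.3125], E[r] = -0.7734, γ^t·E[r] = -0.495000, running G = -1.395000
t=3: π = [0.1875, 0.2324, 0.2676, 0.3125], E[r] = -0.8027, γ^t·E[r] = -0.411000, running G = -1.806000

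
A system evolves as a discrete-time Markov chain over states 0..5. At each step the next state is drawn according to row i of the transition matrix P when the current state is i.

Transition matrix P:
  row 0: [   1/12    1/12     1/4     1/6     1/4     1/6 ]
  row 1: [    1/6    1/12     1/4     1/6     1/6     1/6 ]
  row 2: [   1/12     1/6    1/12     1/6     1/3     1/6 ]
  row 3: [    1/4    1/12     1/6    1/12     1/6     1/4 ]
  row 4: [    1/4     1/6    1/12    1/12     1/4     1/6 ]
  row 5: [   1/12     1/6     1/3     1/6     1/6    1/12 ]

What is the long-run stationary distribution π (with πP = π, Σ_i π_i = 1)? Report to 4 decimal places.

π = [0.1552, 0.1314, 0.1835, 0.1362, 0.2293, 0.1643]

Balance equations π_j = Σ_i π_i·P[i][j]:
  π_0 = 1/12·π_0 + 1/6·π_1 + 1/12·π_2 + 1/4·π_3 + 1/4·π_4 + 1/12·π_5
  π_1 = 1/12·π_0 + 1/12·π_1 + 1/6·π_2 + 1/12·π_3 + 1/6·π_4 + 1/6·π_5
  π_2 = 1/4·π_0 + 1/4·π_1 + 1/12·π_2 + 1/6·π_3 + 1/12·π_4 + 1/3·π_5
  π_3 = 1/6·π_0 + 1/6·π_1 + 1/6·π_2 + 1/12·π_3 + 1/12·π_4 + 1/6·π_5
  π_4 = 1/4·π_0 + 1/6·π_1 + 1/3·π_2 + 1/6·π_3 + 1/4·π_4 + 1/6·π_5
  normalize: π_0 + π_1 + π_2 + π_3 + π_4 + π_5 = 1
Solving the linear system gives exactly π = [10687/68858, 4525/34429, 6319/34429, 9379/68858, 15789/68858, 11315/68858].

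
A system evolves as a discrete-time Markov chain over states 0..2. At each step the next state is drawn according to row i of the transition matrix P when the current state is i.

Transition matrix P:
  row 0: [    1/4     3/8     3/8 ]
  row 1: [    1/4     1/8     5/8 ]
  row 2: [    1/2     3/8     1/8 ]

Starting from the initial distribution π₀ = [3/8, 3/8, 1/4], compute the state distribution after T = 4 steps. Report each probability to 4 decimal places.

t=0: π = [0.3750, 0.3750, 0.2500]
t=1: π = [0.3125, 0.2813, 0.4063]
t=2: π = [0.3516, 0.3047, 0.3438]
t=3: π = [0.3359, 0.2988, 0.3652]
t=4: π = [0.3413, 0.3003, 0.3584]

π = [0.3413, 0.3003, 0.3584]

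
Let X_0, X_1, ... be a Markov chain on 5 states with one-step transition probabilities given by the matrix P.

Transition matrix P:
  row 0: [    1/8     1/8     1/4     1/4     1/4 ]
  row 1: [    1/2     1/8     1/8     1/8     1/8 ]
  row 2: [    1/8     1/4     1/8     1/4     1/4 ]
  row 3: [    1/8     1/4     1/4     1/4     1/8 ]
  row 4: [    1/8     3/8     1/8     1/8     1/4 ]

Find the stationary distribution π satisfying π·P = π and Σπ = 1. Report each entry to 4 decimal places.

π = [0.2079, 0.2211, 0.1757, 0.1977, 0.1977]

Balance equations π_j = Σ_i π_i·P[i][j]:
  π_0 = 1/8·π_0 + 1/2·π_1 + 1/8·π_2 + 1/8·π_3 + 1/8·π_4
  π_1 = 1/8·π_0 + 1/8·π_1 + 1/4·π_2 + 1/4·π_3 + 3/8·π_4
  π_2 = 1/4·π_0 + 1/8·π_1 + 1/8·π_2 + 1/4·π_3 + 1/8·π_4
  π_3 = 1/4·π_0 + 1/8·π_1 + 1/4·π_2 + 1/4·π_3 + 1/8·π_4
  normalize: π_0 + π_1 + π_2 + π_3 + π_4 = 1
Solving the linear system gives exactly π = [142/683, 151/683, 120/683, 135/683, 135/683].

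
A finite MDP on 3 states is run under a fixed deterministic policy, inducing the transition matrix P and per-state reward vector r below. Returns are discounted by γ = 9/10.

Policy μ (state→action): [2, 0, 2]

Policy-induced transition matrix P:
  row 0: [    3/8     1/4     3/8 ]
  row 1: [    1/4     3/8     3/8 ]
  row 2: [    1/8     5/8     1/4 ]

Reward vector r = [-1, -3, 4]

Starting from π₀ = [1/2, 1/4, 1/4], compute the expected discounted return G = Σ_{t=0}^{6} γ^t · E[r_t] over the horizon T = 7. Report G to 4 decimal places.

G = -0.9089

t=0: π = [0.5000, 0.2500, 0.2500], E[r] = -0.2500, γ^t·E[r] = -0.250000, running G = -0.250000
t=1: π = [0.2813, 0.3750, 0.3438], E[r] = -0.0313, γ^t·E[r] = -0.028125, running G = -0.278125
t=2: π = [0.2422, 0.4258, 0.3320], E[r] = -0.1914, γ^t·E[r] = -0.155039, running G = -0.433164
t=3: π = [0.2388, 0.4277, 0.3335], E[r] = -0.1880, γ^t·E[r] = -0.137043, running G = -0.570208
t=4: π = [0.2382, 0.4285, 0.3333], E[r] = -0.1905, γ^t·E[r] = -0.124981, running G = -0.695188
t=5: π = [0.2381, 0.4286, 0.3333], E[r] = -0.1904, γ^t·E[r] = -0.112451, running G = -0.807640
t=6: π = [0.2381, 0.4286, 0.3333], E[r] = -0.1905, γ^t·E[r] = -0.101227, running G = -0.908867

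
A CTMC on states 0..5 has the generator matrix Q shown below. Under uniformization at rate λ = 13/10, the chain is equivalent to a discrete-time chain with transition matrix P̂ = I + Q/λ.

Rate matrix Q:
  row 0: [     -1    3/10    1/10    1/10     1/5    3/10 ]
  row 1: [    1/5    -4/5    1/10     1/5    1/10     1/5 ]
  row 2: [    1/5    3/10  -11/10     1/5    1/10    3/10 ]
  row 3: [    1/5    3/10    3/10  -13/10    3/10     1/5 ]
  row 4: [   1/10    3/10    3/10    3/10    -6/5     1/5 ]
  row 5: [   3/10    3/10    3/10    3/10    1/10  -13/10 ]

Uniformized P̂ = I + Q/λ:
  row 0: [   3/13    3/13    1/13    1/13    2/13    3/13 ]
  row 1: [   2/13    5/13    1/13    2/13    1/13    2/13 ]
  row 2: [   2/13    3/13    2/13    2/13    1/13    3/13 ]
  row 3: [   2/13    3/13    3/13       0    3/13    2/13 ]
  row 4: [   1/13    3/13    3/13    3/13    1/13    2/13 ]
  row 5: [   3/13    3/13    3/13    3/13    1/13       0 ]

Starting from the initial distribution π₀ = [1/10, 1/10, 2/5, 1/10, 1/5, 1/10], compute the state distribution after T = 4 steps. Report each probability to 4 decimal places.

t=0: π = [0.1000, 0.1000, 0.4000, 0.1000, 0.2000, 0.1000]
t=1: π = [0.1538, 0.2462, 0.1692, 0.1538, 0.1000, 0.1769]
t=2: π = [0.1716, 0.2686, 0.1562, 0.1396, 0.1124, 0.1515]
t=3: π = [0.1701, 0.2721, 0.1510, 0.1395, 0.1116, 0.1558]
t=4: π = [0.1703, 0.2726, 0.1511, 0.1399, 0.1115, 0.1546]

π = [0.1703, 0.2726, 0.1511, 0.1399, 0.1115, 0.1546]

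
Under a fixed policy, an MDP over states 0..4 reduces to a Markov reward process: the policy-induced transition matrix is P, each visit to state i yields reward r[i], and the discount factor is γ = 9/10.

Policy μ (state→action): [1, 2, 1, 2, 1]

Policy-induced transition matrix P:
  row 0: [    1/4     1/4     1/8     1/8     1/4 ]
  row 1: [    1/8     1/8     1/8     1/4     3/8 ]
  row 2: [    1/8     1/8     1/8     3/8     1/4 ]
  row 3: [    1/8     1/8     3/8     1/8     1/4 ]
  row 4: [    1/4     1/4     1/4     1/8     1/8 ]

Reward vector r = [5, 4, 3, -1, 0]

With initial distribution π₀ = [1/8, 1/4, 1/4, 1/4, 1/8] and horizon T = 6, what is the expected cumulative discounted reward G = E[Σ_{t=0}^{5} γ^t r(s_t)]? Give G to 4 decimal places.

G = 9.3657

t=0: π = [0.1250, 0.2500, 0.2500, 0.2500, 0.1250], E[r] = 2.1250, γ^t·E[r] = 2.125000, running G = 2.125000
t=1: π = [0.1563, 0.1563, 0.2031, 0.2188, 0.2656], E[r] = 1.7969, γ^t·E[r] = 1.617188, running G = 3.742188
t=2: π = [0.1777, 0.1777, 0.2129, 0.1953, 0.2363], E[r] = 2.0430, γ^t·E[r] = 1.654805, running G = 5.396992
t=3: π = [0.1768, 0.1768, 0.2034, 0.2004, 0.2427], E[r] = 2.0005, γ^t·E[r] = 1.458356, running G = 6.855348
t=4: π = [0.1774, 0.1774, 0.2054, 0.1979, 0.2418], E[r] = 2.0153, γ^t·E[r] = 1.322211, running G = 8.177559
t=5: π = [0.1774, 0.1774, 0.2047, 0.1985, 0.2420], E[r] = 2.0122, γ^t·E[r] = 1.188161, running G = 9.365721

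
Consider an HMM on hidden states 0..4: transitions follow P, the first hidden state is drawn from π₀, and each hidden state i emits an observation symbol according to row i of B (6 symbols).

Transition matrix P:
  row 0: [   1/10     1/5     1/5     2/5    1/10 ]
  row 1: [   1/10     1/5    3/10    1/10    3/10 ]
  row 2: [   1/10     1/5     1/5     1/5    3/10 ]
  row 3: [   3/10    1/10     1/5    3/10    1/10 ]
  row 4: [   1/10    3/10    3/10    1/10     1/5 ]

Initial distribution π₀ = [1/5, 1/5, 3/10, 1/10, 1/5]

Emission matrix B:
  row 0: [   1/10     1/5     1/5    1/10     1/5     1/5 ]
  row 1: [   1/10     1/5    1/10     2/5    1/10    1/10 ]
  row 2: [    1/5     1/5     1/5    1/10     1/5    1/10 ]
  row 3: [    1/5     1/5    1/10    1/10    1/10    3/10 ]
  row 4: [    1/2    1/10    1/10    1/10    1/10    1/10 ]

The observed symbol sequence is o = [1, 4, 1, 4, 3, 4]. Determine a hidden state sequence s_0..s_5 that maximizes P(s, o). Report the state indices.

t=0: δ = [4.000e-02, 4.000e-02, 6.000e-02, 2.000e-02, 2.000e-02]  (obs o_0=1)
t=1: δ = [1.200e-03, 1.200e-03, 2.400e-03, 1.600e-03, 1.800e-03]  ψ = [2, 2, 1, 0, 2]  (obs o_1=4)
t=2: δ = [9.600e-05, 1.080e-04, 1.080e-04, 9.600e-05, 7.200e-05]  ψ = [3, 4, 4, 0, 2]  (obs o_2=1)
t=3: δ = [5.760e-06, 2.160e-06, 6.480e-06, 3.840e-06, 3.240e-06]  ψ = [3, 1, 1, 0, 1]  (obs o_3=4)
t=4: δ = [1.152e-07, 5.184e-07, 1.296e-07, 2.304e-07, 1.944e-07]  ψ = [3, 2, 2, 0, 2]  (obs o_4=3)
t=5: δ = [1.382e-08, 1.037e-08, 3.110e-08, 6.912e-09, 1.555e-08]  ψ = [3, 1, 1, 3, 1]  (obs o_5=4)
backtrack: best end state = 2; path = [2, 4, 1, 2, 1, 2]

path = [2, 4, 1, 2, 1, 2]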